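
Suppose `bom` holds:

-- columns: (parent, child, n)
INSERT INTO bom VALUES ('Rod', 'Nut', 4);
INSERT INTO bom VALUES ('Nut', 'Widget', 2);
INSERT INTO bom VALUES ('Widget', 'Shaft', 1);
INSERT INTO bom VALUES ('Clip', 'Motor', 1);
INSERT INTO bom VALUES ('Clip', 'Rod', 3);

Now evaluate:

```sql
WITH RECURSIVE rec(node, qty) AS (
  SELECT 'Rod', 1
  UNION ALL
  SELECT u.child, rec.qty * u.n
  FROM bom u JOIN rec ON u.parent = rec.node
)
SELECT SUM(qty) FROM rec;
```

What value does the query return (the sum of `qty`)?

21

Base: (Rod, qty=1).
Iteration 1: components of {Rod} -> Nut = 1*4 = 4.
Iteration 2: components of {Nut} -> Widget = 4*2 = 8.
Iteration 3: components of {Widget} -> Shaft = 8*1 = 8.
Iteration 4: no further components; recursion stops.
SUM(qty) = 1 + 4 + 8 + 8 = 21.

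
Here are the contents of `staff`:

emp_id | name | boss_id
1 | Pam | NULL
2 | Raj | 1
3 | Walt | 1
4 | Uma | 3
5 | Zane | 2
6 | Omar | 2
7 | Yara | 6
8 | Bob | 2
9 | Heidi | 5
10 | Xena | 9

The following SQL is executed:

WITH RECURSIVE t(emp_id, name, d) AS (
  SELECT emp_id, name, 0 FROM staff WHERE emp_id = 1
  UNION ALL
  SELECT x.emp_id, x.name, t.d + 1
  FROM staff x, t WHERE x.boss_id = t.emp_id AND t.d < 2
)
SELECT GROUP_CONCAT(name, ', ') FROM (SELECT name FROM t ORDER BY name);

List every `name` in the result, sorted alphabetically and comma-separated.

Base: emp_id=1 (Pam) at d 0.
Iteration 1: rows with boss_id in {1} -> Raj (id 2, d 1), Walt (id 3, d 1).
Iteration 2: rows with boss_id in {2,3} -> Uma (id 4, d 2), Zane (id 5, d 2), Omar (id 6, d 2), Bob (id 8, d 2).
Iteration 3: d < 2 fails for all current rows; recursion stops.

Bob, Omar, Pam, Raj, Uma, Walt, Zane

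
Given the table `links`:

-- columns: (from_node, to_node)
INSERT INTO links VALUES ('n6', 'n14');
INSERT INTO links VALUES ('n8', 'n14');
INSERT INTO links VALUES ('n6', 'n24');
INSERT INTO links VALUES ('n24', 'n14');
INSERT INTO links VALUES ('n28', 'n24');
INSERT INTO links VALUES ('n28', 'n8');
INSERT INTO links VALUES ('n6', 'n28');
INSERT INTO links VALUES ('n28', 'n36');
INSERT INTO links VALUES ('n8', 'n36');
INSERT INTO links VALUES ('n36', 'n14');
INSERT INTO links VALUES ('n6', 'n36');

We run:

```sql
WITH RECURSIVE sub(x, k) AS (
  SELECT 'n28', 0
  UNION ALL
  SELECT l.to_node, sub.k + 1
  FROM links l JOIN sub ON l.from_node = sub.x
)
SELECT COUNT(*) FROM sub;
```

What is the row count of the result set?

9

Base: (n28, k=0).
Iteration 1: edges from {n28} -> (n24, k=1), (n36, k=1), (n8, k=1).
Iteration 2: edges from {n24,n36,n8} -> (n14, k=2) x3, (n36, k=2). [UNION ALL keeps all 4 new rows, including repeats]
Iteration 3: edges from {n14,n36} -> (n14, k=3).
Iteration 4: no outgoing edges from {n14}; recursion stops.
Total rows emitted: 9.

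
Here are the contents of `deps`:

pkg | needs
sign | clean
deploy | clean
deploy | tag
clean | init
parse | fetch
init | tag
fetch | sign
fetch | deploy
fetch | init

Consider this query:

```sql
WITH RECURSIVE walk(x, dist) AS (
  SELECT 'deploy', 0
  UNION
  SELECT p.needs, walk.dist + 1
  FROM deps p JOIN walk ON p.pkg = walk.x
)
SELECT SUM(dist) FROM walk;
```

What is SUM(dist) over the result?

Base: (deploy, dist=0).
Iteration 1: edges from {deploy} -> (clean, dist=1), (tag, dist=1).
Iteration 2: edges from {clean,tag} -> (init, dist=2).
Iteration 3: edges from {init} -> (tag, dist=3).
Iteration 4: no outgoing edges from {tag}; recursion stops.
SUM(dist) = 0 + 1 + 1 + 2 + 3 = 7.

7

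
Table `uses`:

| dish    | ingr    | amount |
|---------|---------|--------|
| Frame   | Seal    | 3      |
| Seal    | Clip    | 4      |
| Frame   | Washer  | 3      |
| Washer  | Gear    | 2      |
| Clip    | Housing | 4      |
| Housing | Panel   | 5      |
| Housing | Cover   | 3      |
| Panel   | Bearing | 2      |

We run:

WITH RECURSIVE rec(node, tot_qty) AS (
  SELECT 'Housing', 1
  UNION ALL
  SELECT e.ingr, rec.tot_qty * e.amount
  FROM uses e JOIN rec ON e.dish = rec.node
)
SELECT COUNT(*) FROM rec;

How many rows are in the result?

Base: (Housing, tot_qty=1).
Iteration 1: components of {Housing} -> Cover = 1*3 = 3, Panel = 1*5 = 5.
Iteration 2: components of {Cover,Panel} -> Bearing = 5*2 = 10.
Iteration 3: no further components; recursion stops.
Total rows emitted: 4.

4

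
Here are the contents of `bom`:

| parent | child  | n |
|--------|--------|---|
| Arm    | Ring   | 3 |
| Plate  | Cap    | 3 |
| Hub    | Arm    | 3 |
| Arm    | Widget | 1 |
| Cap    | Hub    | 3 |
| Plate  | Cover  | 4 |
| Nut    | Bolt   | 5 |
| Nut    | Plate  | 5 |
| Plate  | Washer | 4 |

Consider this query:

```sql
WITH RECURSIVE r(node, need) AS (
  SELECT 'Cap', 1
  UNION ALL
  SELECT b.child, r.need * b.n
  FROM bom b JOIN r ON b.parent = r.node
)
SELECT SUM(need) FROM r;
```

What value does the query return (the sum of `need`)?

49

Base: (Cap, need=1).
Iteration 1: components of {Cap} -> Hub = 1*3 = 3.
Iteration 2: components of {Hub} -> Arm = 3*3 = 9.
Iteration 3: components of {Arm} -> Ring = 9*3 = 27, Widget = 9*1 = 9.
Iteration 4: no further components; recursion stops.
SUM(need) = 1 + 3 + 9 + 27 + 9 = 49.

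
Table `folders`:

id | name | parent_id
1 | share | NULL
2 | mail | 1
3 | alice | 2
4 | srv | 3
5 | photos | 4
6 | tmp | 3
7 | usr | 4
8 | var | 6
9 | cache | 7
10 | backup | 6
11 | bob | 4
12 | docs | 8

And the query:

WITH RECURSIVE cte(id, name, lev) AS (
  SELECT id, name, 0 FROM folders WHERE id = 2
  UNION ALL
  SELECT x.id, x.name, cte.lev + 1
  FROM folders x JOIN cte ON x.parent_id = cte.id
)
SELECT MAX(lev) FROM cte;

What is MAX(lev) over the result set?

Base: id=2 (mail) at lev 0.
Iteration 1: rows with parent_id in {2} -> alice (id 3, lev 1).
Iteration 2: rows with parent_id in {3} -> srv (id 4, lev 2), tmp (id 6, lev 2).
Iteration 3: rows with parent_id in {4,6} -> photos (id 5, lev 3), usr (id 7, lev 3), var (id 8, lev 3), backup (id 10, lev 3), bob (id 11, lev 3).
Iteration 4: rows with parent_id in {5,7,8,10,11} -> cache (id 9, lev 4), docs (id 12, lev 4).
Iteration 5: no rows with parent_id in {9,12}; recursion stops.
lev values: 0, 1, 2, 2, 3, 3, 3, 3, 3, 4, 4; the maximum is 4.

4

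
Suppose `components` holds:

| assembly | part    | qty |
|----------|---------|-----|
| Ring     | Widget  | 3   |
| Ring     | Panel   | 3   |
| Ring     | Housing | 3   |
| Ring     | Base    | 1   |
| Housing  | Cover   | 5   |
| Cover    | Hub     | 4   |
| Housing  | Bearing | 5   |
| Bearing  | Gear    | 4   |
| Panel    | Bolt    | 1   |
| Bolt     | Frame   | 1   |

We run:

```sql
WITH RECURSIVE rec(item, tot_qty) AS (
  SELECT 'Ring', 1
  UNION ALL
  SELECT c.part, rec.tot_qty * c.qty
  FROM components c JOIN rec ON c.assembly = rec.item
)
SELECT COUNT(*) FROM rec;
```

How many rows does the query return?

Base: (Ring, tot_qty=1).
Iteration 1: components of {Ring} -> Base = 1*1 = 1, Housing = 1*3 = 3, Panel = 1*3 = 3, Widget = 1*3 = 3.
Iteration 2: components of {Base,Housing,Panel,Widget} -> Bearing = 3*5 = 15, Bolt = 3*1 = 3, Cover = 3*5 = 15.
Iteration 3: components of {Bearing,Bolt,Cover} -> Frame = 3*1 = 3, Gear = 15*4 = 60, Hub = 15*4 = 60.
Iteration 4: no further components; recursion stops.
Total rows emitted: 11.

11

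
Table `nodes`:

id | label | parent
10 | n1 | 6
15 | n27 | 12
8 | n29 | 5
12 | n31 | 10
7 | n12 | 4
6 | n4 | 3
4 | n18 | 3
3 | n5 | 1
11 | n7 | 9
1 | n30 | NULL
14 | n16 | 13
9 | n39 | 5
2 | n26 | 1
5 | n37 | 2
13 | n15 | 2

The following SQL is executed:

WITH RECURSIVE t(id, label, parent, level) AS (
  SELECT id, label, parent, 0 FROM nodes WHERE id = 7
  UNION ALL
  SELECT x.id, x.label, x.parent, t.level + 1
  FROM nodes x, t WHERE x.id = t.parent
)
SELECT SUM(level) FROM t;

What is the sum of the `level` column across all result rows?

Base: id=7 (n12), parent=4, level 0.
Iteration 1: join on id=4 -> n18 (id 4, parent=3, level 1).
Iteration 2: join on id=3 -> n5 (id 3, parent=1, level 2).
Iteration 3: join on id=1 -> n30 (id 1, parent=NULL, level 3).
Iteration 4: parent is NULL; no match; recursion stops.
SUM(level) = 0 + 1 + 2 + 3 = 6.

6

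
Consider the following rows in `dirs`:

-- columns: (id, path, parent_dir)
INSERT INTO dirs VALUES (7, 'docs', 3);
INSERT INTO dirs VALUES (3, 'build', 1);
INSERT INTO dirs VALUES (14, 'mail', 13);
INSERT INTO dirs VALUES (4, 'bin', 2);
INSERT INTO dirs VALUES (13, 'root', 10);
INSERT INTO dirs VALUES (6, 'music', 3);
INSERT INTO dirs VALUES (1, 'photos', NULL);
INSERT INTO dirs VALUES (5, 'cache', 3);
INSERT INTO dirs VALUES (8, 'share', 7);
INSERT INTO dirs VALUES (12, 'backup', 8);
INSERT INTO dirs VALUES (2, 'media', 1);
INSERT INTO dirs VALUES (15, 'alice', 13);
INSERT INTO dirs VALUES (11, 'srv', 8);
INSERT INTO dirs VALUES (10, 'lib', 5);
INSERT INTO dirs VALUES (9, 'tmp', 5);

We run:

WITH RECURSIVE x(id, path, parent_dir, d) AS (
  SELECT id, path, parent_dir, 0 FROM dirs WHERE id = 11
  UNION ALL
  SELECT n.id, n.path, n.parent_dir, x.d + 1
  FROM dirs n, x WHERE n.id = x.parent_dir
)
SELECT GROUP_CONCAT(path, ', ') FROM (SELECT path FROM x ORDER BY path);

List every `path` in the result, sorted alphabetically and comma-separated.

build, docs, photos, share, srv

Base: id=11 (srv), parent_dir=8, d 0.
Iteration 1: join on id=8 -> share (id 8, parent_dir=7, d 1).
Iteration 2: join on id=7 -> docs (id 7, parent_dir=3, d 2).
Iteration 3: join on id=3 -> build (id 3, parent_dir=1, d 3).
Iteration 4: join on id=1 -> photos (id 1, parent_dir=NULL, d 4).
Iteration 5: parent_dir is NULL; no match; recursion stops.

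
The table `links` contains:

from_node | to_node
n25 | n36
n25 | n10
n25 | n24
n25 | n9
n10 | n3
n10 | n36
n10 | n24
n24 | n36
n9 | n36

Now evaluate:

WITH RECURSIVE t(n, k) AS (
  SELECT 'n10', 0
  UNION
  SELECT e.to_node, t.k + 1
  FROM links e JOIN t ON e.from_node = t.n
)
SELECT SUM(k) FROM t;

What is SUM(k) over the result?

Base: (n10, k=0).
Iteration 1: edges from {n10} -> (n24, k=1), (n3, k=1), (n36, k=1).
Iteration 2: edges from {n24,n3,n36} -> (n36, k=2).
Iteration 3: no outgoing edges from {n36}; recursion stops.
SUM(k) = 0 + 1 + 1 + 1 + 2 = 5.

5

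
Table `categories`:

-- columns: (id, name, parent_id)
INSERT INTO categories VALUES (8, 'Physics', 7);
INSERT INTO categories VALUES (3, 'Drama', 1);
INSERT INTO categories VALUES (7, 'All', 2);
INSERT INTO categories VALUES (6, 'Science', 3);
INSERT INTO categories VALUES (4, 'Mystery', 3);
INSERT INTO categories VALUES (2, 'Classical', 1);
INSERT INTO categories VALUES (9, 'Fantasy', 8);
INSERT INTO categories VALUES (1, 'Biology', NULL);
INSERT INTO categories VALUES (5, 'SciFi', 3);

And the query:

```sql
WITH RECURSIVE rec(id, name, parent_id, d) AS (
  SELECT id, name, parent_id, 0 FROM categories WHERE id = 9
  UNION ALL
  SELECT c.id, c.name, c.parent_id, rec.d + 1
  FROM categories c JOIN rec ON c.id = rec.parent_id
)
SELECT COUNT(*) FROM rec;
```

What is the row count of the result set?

Base: id=9 (Fantasy), parent_id=8, d 0.
Iteration 1: join on id=8 -> Physics (id 8, parent_id=7, d 1).
Iteration 2: join on id=7 -> All (id 7, parent_id=2, d 2).
Iteration 3: join on id=2 -> Classical (id 2, parent_id=1, d 3).
Iteration 4: join on id=1 -> Biology (id 1, parent_id=NULL, d 4).
Iteration 5: parent_id is NULL; no match; recursion stops.
Total rows emitted: 5.

5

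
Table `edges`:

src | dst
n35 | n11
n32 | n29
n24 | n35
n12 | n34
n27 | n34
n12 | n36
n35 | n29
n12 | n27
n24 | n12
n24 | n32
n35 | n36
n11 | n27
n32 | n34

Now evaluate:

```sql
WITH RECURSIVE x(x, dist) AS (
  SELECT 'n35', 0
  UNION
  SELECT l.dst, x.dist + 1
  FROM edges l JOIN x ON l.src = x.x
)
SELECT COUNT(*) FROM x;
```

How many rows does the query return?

Base: (n35, dist=0).
Iteration 1: edges from {n35} -> (n11, dist=1), (n29, dist=1), (n36, dist=1).
Iteration 2: edges from {n11,n29,n36} -> (n27, dist=2).
Iteration 3: edges from {n27} -> (n34, dist=3).
Iteration 4: no outgoing edges from {n34}; recursion stops.
Total rows emitted: 6.

6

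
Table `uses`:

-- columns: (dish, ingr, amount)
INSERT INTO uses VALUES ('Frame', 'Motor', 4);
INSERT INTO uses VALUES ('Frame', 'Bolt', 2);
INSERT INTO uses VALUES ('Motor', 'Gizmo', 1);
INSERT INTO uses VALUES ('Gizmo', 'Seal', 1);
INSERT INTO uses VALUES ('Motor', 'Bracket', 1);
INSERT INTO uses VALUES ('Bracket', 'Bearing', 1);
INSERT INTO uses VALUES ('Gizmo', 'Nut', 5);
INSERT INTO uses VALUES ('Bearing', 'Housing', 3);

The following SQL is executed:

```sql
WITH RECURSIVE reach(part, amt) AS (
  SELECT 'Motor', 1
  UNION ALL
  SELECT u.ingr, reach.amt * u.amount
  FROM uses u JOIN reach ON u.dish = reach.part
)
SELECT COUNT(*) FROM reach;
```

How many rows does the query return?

7

Base: (Motor, amt=1).
Iteration 1: components of {Motor} -> Bracket = 1*1 = 1, Gizmo = 1*1 = 1.
Iteration 2: components of {Bracket,Gizmo} -> Bearing = 1*1 = 1, Nut = 1*5 = 5, Seal = 1*1 = 1.
Iteration 3: components of {Bearing,Nut,Seal} -> Housing = 1*3 = 3.
Iteration 4: no further components; recursion stops.
Total rows emitted: 7.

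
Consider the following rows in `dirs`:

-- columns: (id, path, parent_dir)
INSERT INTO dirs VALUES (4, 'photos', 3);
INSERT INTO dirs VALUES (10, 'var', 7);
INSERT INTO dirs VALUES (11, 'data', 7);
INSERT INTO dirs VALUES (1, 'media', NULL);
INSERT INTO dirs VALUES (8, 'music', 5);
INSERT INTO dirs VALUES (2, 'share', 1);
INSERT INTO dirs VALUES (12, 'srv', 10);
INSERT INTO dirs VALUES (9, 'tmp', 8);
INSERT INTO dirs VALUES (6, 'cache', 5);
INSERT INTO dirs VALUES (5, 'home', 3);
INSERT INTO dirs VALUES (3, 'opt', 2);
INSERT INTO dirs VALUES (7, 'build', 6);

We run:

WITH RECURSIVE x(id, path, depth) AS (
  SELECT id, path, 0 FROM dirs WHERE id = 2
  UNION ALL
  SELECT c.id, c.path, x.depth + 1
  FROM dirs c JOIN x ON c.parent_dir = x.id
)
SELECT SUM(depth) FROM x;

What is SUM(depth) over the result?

Base: id=2 (share) at depth 0.
Iteration 1: rows with parent_dir in {2} -> opt (id 3, depth 1).
Iteration 2: rows with parent_dir in {3} -> photos (id 4, depth 2), home (id 5, depth 2).
Iteration 3: rows with parent_dir in {4,5} -> cache (id 6, depth 3), music (id 8, depth 3).
Iteration 4: rows with parent_dir in {6,8} -> build (id 7, depth 4), tmp (id 9, depth 4).
Iteration 5: rows with parent_dir in {7,9} -> var (id 10, depth 5), data (id 11, depth 5).
Iteration 6: rows with parent_dir in {10,11} -> srv (id 12, depth 6).
Iteration 7: no rows with parent_dir in {12}; recursion stops.
SUM(depth) = 0 + 1 + 2 + 2 + 3 + 3 + 4 + 4 + 5 + 5 + 6 = 35.

35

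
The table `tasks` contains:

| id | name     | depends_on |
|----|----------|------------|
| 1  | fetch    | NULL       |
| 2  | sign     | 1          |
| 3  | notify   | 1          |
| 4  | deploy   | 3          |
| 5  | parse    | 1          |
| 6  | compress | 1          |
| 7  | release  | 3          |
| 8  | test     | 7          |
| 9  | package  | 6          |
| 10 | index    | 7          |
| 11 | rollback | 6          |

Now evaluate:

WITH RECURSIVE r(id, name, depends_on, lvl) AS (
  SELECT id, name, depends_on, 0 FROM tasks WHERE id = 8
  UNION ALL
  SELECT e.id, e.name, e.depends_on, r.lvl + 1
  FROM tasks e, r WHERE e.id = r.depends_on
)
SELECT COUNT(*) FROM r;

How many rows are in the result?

4

Base: id=8 (test), depends_on=7, lvl 0.
Iteration 1: join on id=7 -> release (id 7, depends_on=3, lvl 1).
Iteration 2: join on id=3 -> notify (id 3, depends_on=1, lvl 2).
Iteration 3: join on id=1 -> fetch (id 1, depends_on=NULL, lvl 3).
Iteration 4: depends_on is NULL; no match; recursion stops.
Total rows emitted: 4.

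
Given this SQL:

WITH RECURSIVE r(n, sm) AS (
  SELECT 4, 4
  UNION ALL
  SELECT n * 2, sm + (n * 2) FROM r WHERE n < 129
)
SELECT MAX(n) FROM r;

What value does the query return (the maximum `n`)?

Base: n=4, sm=4.
Iteration 1: 4 < 129 holds -> n = 4 * 2 = 8, sm = 4 + 8 = 12.
Iteration 2: 8 < 129 holds -> n = 8 * 2 = 16, sm = 12 + 16 = 28.
Iteration 3: 16 < 129 holds -> n = 16 * 2 = 32, sm = 28 + 32 = 60.
Iteration 4: 32 < 129 holds -> n = 32 * 2 = 64, sm = 60 + 64 = 124.
Iteration 5: 64 < 129 holds -> n = 64 * 2 = 128, sm = 124 + 128 = 252.
Iteration 6: 128 < 129 holds -> n = 128 * 2 = 256, sm = 252 + 256 = 508.
Iteration 7: 256 < 129 fails; recursion stops.
n values: 4, 8, 16, 32, 64, 128, 256; the maximum is 256.

256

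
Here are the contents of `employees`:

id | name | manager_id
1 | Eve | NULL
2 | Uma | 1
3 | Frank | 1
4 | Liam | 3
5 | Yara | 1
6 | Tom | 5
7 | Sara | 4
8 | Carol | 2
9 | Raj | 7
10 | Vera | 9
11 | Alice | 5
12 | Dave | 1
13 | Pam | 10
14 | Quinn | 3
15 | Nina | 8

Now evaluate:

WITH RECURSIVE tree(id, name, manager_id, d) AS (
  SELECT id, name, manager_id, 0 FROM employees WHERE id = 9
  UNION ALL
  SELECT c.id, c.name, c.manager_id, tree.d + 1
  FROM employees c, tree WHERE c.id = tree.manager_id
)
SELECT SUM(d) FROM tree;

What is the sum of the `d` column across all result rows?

Base: id=9 (Raj), manager_id=7, d 0.
Iteration 1: join on id=7 -> Sara (id 7, manager_id=4, d 1).
Iteration 2: join on id=4 -> Liam (id 4, manager_id=3, d 2).
Iteration 3: join on id=3 -> Frank (id 3, manager_id=1, d 3).
Iteration 4: join on id=1 -> Eve (id 1, manager_id=NULL, d 4).
Iteration 5: manager_id is NULL; no match; recursion stops.
SUM(d) = 0 + 1 + 2 + 3 + 4 = 10.

10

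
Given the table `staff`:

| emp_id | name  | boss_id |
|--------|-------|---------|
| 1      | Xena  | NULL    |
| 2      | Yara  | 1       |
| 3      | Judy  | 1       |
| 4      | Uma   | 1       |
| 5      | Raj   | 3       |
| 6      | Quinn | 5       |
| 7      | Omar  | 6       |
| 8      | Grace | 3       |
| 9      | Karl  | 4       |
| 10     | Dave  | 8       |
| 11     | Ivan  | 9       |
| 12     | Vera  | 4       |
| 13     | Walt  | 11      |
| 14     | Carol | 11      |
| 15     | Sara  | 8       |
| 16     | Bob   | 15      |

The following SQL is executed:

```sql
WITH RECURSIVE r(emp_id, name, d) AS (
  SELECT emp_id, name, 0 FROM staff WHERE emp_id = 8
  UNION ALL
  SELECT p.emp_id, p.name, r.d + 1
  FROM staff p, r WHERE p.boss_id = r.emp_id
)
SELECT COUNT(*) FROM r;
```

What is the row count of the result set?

Base: emp_id=8 (Grace) at d 0.
Iteration 1: rows with boss_id in {8} -> Dave (id 10, d 1), Sara (id 15, d 1).
Iteration 2: rows with boss_id in {10,15} -> Bob (id 16, d 2).
Iteration 3: no rows with boss_id in {16}; recursion stops.
Total rows emitted: 4.

4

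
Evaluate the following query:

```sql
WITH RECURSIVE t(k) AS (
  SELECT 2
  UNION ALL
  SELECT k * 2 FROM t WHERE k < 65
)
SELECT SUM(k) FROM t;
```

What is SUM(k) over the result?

Base: k=2.
Iteration 1: 2 < 65 holds -> k = 2 * 2 = 4.
Iteration 2: 4 < 65 holds -> k = 4 * 2 = 8.
Iteration 3: 8 < 65 holds -> k = 8 * 2 = 16.
Iteration 4: 16 < 65 holds -> k = 16 * 2 = 32.
Iteration 5: 32 < 65 holds -> k = 32 * 2 = 64.
Iteration 6: 64 < 65 holds -> k = 64 * 2 = 128.
Iteration 7: 128 < 65 fails; recursion stops.
SUM(k) = 2 + 4 + 8 + 16 + 32 + 64 + 128 = 254.

254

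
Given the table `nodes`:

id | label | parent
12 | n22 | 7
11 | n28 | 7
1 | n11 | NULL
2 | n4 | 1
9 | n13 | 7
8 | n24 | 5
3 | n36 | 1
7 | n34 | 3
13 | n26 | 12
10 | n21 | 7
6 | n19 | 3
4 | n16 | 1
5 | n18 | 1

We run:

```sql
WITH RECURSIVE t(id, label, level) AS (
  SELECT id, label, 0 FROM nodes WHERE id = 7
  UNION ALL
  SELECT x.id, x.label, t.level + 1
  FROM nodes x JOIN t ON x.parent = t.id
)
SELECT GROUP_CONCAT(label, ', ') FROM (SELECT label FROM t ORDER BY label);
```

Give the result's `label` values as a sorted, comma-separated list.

Base: id=7 (n34) at level 0.
Iteration 1: rows with parent in {7} -> n13 (id 9, level 1), n21 (id 10, level 1), n28 (id 11, level 1), n22 (id 12, level 1).
Iteration 2: rows with parent in {9,10,11,12} -> n26 (id 13, level 2).
Iteration 3: no rows with parent in {13}; recursion stops.

n13, n21, n22, n26, n28, n34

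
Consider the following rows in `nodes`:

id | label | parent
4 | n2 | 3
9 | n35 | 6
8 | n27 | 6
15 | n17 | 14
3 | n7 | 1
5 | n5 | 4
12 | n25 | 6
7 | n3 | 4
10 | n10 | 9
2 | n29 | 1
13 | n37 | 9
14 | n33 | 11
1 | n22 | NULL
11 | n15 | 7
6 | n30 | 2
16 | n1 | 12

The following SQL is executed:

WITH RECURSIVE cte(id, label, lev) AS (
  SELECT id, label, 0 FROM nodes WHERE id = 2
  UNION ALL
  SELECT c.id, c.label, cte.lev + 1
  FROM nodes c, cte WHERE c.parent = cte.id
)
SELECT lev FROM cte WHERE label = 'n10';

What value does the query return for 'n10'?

3

Base: id=2 (n29) at lev 0.
Iteration 1: rows with parent in {2} -> n30 (id 6, lev 1).
Iteration 2: rows with parent in {6} -> n27 (id 8, lev 2), n35 (id 9, lev 2), n25 (id 12, lev 2).
Iteration 3: rows with parent in {8,9,12} -> n10 (id 10, lev 3), n37 (id 13, lev 3), n1 (id 16, lev 3).
Iteration 4: no rows with parent in {10,13,16}; recursion stops.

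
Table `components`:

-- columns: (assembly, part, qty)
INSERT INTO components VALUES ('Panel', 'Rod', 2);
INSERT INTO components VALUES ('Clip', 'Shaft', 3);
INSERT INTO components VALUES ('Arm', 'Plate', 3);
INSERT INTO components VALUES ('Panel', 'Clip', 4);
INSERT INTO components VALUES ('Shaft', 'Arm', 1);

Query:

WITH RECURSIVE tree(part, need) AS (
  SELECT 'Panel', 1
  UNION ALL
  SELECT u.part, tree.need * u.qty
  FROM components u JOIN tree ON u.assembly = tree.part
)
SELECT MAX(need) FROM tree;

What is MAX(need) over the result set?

Base: (Panel, need=1).
Iteration 1: components of {Panel} -> Clip = 1*4 = 4, Rod = 1*2 = 2.
Iteration 2: components of {Clip,Rod} -> Shaft = 4*3 = 12.
Iteration 3: components of {Shaft} -> Arm = 12*1 = 12.
Iteration 4: components of {Arm} -> Plate = 12*3 = 36.
Iteration 5: no further components; recursion stops.
need values: 1, 4, 2, 12, 12, 36; the maximum is 36.

36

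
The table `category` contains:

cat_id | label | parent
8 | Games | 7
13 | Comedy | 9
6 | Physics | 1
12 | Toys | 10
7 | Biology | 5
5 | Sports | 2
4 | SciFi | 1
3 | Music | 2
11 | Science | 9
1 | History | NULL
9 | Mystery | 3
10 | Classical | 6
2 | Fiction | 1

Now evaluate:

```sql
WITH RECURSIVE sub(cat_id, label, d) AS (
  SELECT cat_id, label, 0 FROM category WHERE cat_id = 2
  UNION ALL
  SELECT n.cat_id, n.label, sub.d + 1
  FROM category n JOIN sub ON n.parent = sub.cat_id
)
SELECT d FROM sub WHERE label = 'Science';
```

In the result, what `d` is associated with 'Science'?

3

Base: cat_id=2 (Fiction) at d 0.
Iteration 1: rows with parent in {2} -> Music (id 3, d 1), Sports (id 5, d 1).
Iteration 2: rows with parent in {3,5} -> Biology (id 7, d 2), Mystery (id 9, d 2).
Iteration 3: rows with parent in {7,9} -> Games (id 8, d 3), Science (id 11, d 3), Comedy (id 13, d 3).
Iteration 4: no rows with parent in {8,11,13}; recursion stops.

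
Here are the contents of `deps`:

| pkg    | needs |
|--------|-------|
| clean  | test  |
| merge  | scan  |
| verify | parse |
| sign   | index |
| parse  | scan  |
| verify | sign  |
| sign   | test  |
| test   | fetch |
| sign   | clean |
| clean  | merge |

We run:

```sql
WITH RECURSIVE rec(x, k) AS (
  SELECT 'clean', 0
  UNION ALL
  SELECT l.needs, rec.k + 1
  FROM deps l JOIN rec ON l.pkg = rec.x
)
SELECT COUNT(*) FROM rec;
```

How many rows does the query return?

Base: (clean, k=0).
Iteration 1: edges from {clean} -> (merge, k=1), (test, k=1).
Iteration 2: edges from {merge,test} -> (fetch, k=2), (scan, k=2).
Iteration 3: no outgoing edges from {fetch,scan}; recursion stops.
Total rows emitted: 5.

5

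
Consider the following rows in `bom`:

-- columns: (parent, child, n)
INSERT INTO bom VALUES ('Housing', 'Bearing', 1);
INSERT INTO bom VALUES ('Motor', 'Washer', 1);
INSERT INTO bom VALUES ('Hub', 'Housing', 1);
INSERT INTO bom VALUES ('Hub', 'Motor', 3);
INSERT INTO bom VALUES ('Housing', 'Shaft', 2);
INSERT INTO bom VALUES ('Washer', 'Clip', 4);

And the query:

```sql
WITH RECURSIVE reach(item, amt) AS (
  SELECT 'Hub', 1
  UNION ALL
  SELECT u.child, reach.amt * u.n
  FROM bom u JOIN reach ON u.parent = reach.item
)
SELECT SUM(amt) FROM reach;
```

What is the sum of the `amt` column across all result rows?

Base: (Hub, amt=1).
Iteration 1: components of {Hub} -> Housing = 1*1 = 1, Motor = 1*3 = 3.
Iteration 2: components of {Housing,Motor} -> Bearing = 1*1 = 1, Shaft = 1*2 = 2, Washer = 3*1 = 3.
Iteration 3: components of {Bearing,Shaft,Washer} -> Clip = 3*4 = 12.
Iteration 4: no further components; recursion stops.
SUM(amt) = 1 + 3 + 1 + 3 + 2 + 1 + 12 = 23.

23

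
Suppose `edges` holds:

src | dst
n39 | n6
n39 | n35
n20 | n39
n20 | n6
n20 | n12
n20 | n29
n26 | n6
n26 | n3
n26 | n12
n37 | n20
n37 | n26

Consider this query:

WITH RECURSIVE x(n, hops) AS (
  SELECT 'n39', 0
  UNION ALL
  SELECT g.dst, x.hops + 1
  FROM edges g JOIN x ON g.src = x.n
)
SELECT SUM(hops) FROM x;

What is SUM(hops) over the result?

Base: (n39, hops=0).
Iteration 1: edges from {n39} -> (n35, hops=1), (n6, hops=1).
Iteration 2: no outgoing edges from {n35,n6}; recursion stops.
SUM(hops) = 0 + 1 + 1 = 2.

2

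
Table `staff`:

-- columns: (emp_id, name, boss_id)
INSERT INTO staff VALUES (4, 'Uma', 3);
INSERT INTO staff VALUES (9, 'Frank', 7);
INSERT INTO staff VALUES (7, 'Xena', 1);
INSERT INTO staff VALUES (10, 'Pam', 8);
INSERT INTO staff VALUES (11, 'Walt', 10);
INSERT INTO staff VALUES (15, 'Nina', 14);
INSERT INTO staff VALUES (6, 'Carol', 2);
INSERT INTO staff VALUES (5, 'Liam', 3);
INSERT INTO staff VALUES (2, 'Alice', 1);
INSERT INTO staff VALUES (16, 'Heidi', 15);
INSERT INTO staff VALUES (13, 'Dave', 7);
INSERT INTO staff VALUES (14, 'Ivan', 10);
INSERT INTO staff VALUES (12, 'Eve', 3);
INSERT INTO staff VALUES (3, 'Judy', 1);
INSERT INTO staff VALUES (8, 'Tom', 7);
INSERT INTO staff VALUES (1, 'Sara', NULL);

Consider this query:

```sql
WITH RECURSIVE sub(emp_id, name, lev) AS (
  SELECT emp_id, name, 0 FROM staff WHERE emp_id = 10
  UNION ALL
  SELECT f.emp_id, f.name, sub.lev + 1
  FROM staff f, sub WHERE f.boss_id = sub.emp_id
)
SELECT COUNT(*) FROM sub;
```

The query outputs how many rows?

5

Base: emp_id=10 (Pam) at lev 0.
Iteration 1: rows with boss_id in {10} -> Walt (id 11, lev 1), Ivan (id 14, lev 1).
Iteration 2: rows with boss_id in {11,14} -> Nina (id 15, lev 2).
Iteration 3: rows with boss_id in {15} -> Heidi (id 16, lev 3).
Iteration 4: no rows with boss_id in {16}; recursion stops.
Total rows emitted: 5.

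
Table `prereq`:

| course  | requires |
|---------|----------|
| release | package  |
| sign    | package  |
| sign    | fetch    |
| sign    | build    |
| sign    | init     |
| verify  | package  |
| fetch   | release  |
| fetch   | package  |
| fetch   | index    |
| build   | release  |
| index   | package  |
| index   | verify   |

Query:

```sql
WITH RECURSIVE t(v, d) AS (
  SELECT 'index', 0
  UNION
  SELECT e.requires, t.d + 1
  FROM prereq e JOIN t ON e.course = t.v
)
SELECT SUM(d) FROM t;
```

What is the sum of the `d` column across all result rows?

4

Base: (index, d=0).
Iteration 1: edges from {index} -> (package, d=1), (verify, d=1).
Iteration 2: edges from {package,verify} -> (package, d=2).
Iteration 3: no outgoing edges from {package}; recursion stops.
SUM(d) = 0 + 1 + 1 + 2 = 4.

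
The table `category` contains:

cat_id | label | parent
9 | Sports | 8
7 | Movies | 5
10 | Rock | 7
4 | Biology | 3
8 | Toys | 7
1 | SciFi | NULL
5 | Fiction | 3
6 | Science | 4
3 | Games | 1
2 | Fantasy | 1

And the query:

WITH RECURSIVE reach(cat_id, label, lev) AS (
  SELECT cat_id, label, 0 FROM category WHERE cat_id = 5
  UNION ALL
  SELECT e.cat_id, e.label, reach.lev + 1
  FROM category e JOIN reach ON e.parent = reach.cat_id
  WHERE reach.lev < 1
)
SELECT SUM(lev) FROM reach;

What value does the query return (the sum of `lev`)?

Base: cat_id=5 (Fiction) at lev 0.
Iteration 1: rows with parent in {5} -> Movies (id 7, lev 1).
Iteration 2: lev < 1 fails for all current rows; recursion stops.
SUM(lev) = 0 + 1 = 1.

1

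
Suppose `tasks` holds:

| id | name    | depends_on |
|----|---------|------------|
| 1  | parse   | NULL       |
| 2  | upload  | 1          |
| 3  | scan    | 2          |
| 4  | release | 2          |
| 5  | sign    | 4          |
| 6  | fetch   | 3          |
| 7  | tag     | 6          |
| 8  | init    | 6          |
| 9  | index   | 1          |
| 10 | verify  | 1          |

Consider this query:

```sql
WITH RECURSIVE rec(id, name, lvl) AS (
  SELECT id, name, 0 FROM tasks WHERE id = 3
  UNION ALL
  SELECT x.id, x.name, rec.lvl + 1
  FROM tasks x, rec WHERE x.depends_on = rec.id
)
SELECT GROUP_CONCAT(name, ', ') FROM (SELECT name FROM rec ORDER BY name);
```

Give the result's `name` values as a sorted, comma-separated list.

fetch, init, scan, tag

Base: id=3 (scan) at lvl 0.
Iteration 1: rows with depends_on in {3} -> fetch (id 6, lvl 1).
Iteration 2: rows with depends_on in {6} -> tag (id 7, lvl 2), init (id 8, lvl 2).
Iteration 3: no rows with depends_on in {7,8}; recursion stops.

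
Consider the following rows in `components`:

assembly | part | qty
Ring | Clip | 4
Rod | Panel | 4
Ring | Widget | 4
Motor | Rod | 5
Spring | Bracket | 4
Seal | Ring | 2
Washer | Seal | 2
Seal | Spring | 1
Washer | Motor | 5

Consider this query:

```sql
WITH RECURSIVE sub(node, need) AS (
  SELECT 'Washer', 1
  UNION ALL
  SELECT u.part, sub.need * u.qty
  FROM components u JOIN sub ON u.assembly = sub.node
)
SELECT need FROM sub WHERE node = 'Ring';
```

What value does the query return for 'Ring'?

4

Base: (Washer, need=1).
Iteration 1: components of {Washer} -> Motor = 1*5 = 5, Seal = 1*2 = 2.
Iteration 2: components of {Motor,Seal} -> Ring = 2*2 = 4, Rod = 5*5 = 25, Spring = 2*1 = 2.
Iteration 3: components of {Ring,Rod,Spring} -> Bracket = 2*4 = 8, Clip = 4*4 = 16, Panel = 25*4 = 100, Widget = 4*4 = 16.
Iteration 4: no further components; recursion stops.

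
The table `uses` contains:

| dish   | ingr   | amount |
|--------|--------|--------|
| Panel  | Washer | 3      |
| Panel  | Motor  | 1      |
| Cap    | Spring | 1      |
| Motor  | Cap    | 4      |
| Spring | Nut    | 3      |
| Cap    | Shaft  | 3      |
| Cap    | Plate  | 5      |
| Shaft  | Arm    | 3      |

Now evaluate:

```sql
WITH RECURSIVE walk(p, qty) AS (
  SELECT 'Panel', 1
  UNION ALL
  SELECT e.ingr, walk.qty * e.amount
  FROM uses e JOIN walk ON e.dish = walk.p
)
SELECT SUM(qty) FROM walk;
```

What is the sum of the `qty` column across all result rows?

93

Base: (Panel, qty=1).
Iteration 1: components of {Panel} -> Motor = 1*1 = 1, Washer = 1*3 = 3.
Iteration 2: components of {Motor,Washer} -> Cap = 1*4 = 4.
Iteration 3: components of {Cap} -> Plate = 4*5 = 20, Shaft = 4*3 = 12, Spring = 4*1 = 4.
Iteration 4: components of {Plate,Shaft,Spring} -> Arm = 12*3 = 36, Nut = 4*3 = 12.
Iteration 5: no further components; recursion stops.
SUM(qty) = 1 + 1 + 3 + 4 + 20 + 12 + 4 + 36 + 12 = 93.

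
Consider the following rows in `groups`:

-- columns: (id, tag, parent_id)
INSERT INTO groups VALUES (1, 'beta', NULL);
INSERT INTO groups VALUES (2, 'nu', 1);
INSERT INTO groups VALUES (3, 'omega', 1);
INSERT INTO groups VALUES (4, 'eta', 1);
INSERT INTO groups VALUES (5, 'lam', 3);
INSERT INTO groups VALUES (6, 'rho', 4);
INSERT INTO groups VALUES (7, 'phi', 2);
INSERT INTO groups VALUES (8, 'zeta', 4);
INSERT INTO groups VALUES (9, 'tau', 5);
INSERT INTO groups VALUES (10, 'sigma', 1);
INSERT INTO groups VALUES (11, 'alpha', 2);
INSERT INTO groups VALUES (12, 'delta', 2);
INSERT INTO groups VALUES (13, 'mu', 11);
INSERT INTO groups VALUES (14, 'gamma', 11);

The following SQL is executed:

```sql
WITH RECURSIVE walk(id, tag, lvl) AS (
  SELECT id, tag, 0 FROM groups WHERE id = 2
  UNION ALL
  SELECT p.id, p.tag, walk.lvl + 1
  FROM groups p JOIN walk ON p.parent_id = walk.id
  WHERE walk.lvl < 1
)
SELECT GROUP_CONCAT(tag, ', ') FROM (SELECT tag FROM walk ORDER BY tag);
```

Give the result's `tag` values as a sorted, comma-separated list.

Base: id=2 (nu) at lvl 0.
Iteration 1: rows with parent_id in {2} -> phi (id 7, lvl 1), alpha (id 11, lvl 1), delta (id 12, lvl 1).
Iteration 2: lvl < 1 fails for all current rows; recursion stops.

alpha, delta, nu, phi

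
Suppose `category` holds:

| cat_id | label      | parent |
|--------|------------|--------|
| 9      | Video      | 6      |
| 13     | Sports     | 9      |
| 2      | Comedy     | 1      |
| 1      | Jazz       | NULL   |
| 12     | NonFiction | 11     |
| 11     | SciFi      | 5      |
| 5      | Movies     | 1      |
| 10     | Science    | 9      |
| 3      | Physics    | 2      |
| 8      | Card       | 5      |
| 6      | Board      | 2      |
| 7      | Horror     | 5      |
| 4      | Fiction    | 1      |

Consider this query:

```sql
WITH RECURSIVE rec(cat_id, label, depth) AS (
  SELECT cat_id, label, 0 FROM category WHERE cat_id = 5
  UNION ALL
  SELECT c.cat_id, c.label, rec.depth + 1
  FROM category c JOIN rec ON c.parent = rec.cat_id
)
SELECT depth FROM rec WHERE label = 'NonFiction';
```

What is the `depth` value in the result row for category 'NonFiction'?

2

Base: cat_id=5 (Movies) at depth 0.
Iteration 1: rows with parent in {5} -> Horror (id 7, depth 1), Card (id 8, depth 1), SciFi (id 11, depth 1).
Iteration 2: rows with parent in {7,8,11} -> NonFiction (id 12, depth 2).
Iteration 3: no rows with parent in {12}; recursion stops.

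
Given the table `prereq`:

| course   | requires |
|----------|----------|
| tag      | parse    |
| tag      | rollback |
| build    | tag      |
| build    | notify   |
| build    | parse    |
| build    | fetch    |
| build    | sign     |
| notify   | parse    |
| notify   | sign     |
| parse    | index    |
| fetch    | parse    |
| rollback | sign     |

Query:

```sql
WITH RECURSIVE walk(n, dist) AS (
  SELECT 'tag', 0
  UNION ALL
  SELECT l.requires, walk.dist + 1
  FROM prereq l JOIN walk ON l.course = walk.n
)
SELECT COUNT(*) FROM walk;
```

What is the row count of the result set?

Base: (tag, dist=0).
Iteration 1: edges from {tag} -> (parse, dist=1), (rollback, dist=1).
Iteration 2: edges from {parse,rollback} -> (index, dist=2), (sign, dist=2).
Iteration 3: no outgoing edges from {index,sign}; recursion stops.
Total rows emitted: 5.

5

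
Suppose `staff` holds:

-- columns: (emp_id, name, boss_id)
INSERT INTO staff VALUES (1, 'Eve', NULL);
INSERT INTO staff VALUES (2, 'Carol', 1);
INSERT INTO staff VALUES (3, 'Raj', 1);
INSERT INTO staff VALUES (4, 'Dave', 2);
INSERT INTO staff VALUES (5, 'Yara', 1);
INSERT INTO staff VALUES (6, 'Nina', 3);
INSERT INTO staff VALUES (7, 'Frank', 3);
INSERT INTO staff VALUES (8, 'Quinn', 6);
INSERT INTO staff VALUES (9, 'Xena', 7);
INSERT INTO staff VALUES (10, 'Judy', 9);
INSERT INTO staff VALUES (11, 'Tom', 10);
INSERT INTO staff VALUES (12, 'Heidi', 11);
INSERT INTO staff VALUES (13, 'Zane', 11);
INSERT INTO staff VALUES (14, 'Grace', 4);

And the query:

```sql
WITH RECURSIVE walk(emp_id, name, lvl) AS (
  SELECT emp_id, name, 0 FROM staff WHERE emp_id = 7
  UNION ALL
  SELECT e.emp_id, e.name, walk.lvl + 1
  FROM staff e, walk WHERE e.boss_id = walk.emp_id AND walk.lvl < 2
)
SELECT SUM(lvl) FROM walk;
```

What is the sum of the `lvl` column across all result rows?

3

Base: emp_id=7 (Frank) at lvl 0.
Iteration 1: rows with boss_id in {7} -> Xena (id 9, lvl 1).
Iteration 2: rows with boss_id in {9} -> Judy (id 10, lvl 2).
Iteration 3: lvl < 2 fails for all current rows; recursion stops.
SUM(lvl) = 0 + 1 + 2 = 3.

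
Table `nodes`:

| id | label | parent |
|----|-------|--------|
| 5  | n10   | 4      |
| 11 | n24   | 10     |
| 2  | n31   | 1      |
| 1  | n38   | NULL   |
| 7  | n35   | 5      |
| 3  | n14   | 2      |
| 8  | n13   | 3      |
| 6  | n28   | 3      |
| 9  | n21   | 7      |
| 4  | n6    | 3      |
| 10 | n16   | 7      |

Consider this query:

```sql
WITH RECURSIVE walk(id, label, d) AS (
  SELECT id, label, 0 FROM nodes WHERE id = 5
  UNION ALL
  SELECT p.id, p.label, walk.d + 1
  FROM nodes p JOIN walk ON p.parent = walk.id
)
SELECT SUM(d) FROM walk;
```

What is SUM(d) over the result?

Base: id=5 (n10) at d 0.
Iteration 1: rows with parent in {5} -> n35 (id 7, d 1).
Iteration 2: rows with parent in {7} -> n21 (id 9, d 2), n16 (id 10, d 2).
Iteration 3: rows with parent in {9,10} -> n24 (id 11, d 3).
Iteration 4: no rows with parent in {11}; recursion stops.
SUM(d) = 0 + 1 + 2 + 2 + 3 = 8.

8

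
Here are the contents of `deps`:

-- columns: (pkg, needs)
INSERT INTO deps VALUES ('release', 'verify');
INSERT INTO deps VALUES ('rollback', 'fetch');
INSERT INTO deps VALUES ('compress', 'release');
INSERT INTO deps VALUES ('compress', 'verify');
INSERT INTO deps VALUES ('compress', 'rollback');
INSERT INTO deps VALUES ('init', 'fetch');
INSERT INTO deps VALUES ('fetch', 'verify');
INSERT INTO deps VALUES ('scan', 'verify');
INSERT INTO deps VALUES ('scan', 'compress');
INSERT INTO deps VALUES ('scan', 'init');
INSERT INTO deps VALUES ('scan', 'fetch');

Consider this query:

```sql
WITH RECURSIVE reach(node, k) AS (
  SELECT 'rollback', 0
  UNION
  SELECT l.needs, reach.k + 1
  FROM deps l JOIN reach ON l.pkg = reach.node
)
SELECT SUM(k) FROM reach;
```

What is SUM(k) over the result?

Base: (rollback, k=0).
Iteration 1: edges from {rollback} -> (fetch, k=1).
Iteration 2: edges from {fetch} -> (verify, k=2).
Iteration 3: no outgoing edges from {verify}; recursion stops.
SUM(k) = 0 + 1 + 2 = 3.

3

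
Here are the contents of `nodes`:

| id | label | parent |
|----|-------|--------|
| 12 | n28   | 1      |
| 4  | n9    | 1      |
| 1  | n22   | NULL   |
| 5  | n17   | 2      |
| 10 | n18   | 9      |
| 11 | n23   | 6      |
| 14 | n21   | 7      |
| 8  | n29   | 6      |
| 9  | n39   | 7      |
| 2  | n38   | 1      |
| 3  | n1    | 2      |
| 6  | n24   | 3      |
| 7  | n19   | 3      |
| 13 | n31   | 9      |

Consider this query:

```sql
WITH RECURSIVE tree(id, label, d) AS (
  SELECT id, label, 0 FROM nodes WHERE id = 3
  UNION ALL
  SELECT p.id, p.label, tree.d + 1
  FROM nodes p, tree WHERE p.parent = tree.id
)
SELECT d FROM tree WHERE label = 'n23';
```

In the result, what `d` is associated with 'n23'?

2

Base: id=3 (n1) at d 0.
Iteration 1: rows with parent in {3} -> n24 (id 6, d 1), n19 (id 7, d 1).
Iteration 2: rows with parent in {6,7} -> n29 (id 8, d 2), n39 (id 9, d 2), n23 (id 11, d 2), n21 (id 14, d 2).
Iteration 3: rows with parent in {8,9,11,14} -> n18 (id 10, d 3), n31 (id 13, d 3).
Iteration 4: no rows with parent in {10,13}; recursion stops.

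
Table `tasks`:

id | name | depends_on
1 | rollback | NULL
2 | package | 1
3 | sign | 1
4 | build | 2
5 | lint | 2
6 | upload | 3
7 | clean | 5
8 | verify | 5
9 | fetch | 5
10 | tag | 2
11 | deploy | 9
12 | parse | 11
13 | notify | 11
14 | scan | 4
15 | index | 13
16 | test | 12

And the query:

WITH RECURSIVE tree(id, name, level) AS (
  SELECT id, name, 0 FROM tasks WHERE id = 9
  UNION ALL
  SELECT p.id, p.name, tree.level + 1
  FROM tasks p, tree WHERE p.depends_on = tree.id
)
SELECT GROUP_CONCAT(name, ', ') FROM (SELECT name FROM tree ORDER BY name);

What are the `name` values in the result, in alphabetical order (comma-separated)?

Base: id=9 (fetch) at level 0.
Iteration 1: rows with depends_on in {9} -> deploy (id 11, level 1).
Iteration 2: rows with depends_on in {11} -> parse (id 12, level 2), notify (id 13, level 2).
Iteration 3: rows with depends_on in {12,13} -> index (id 15, level 3), test (id 16, level 3).
Iteration 4: no rows with depends_on in {15,16}; recursion stops.

deploy, fetch, index, notify, parse, test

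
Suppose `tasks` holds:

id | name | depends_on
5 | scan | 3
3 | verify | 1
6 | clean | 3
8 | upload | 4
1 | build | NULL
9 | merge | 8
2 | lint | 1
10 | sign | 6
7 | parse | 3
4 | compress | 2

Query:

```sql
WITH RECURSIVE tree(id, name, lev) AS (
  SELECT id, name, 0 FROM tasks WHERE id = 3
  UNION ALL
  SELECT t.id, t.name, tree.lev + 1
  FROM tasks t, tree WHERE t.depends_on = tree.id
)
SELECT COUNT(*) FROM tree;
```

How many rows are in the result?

5

Base: id=3 (verify) at lev 0.
Iteration 1: rows with depends_on in {3} -> scan (id 5, lev 1), clean (id 6, lev 1), parse (id 7, lev 1).
Iteration 2: rows with depends_on in {5,6,7} -> sign (id 10, lev 2).
Iteration 3: no rows with depends_on in {10}; recursion stops.
Total rows emitted: 5.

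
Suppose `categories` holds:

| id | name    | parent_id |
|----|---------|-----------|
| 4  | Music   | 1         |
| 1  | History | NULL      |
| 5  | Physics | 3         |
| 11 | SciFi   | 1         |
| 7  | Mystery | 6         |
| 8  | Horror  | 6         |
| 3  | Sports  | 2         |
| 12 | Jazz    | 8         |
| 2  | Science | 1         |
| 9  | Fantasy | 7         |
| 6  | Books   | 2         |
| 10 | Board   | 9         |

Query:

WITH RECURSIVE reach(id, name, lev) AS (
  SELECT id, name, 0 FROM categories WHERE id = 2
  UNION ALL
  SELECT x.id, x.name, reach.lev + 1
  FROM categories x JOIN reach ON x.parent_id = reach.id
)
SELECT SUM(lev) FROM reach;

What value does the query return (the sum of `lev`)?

18

Base: id=2 (Science) at lev 0.
Iteration 1: rows with parent_id in {2} -> Sports (id 3, lev 1), Books (id 6, lev 1).
Iteration 2: rows with parent_id in {3,6} -> Physics (id 5, lev 2), Mystery (id 7, lev 2), Horror (id 8, lev 2).
Iteration 3: rows with parent_id in {5,7,8} -> Fantasy (id 9, lev 3), Jazz (id 12, lev 3).
Iteration 4: rows with parent_id in {9,12} -> Board (id 10, lev 4).
Iteration 5: no rows with parent_id in {10}; recursion stops.
SUM(lev) = 0 + 1 + 1 + 2 + 2 + 2 + 3 + 3 + 4 = 18.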